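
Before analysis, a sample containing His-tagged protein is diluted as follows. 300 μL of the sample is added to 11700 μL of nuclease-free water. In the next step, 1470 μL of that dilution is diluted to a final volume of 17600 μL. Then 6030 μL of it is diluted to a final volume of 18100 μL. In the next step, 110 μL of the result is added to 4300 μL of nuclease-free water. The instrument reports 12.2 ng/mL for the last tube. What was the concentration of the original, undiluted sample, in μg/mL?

703 μg/mL

Overall dilution factor = 40 × 11.97 × 3.002 × 40.09 = 5.76 × 10⁴.
Original = 12.2 ng/mL × 5.76 × 10⁴ = 7.03 × 10⁵ ng/mL = 703 μg/mL.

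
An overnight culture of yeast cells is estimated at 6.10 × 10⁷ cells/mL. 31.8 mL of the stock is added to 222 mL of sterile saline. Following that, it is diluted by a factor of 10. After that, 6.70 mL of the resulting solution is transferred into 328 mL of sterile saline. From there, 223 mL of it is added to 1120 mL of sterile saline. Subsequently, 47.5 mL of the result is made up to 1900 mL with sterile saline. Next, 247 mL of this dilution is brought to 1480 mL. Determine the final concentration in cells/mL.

Overall dilution factor = 7.981 × 10 × 49.96 × 6.022 × 40 × 5.992 = 5.75 × 10⁶.
6.10 × 10⁷ cells/mL / 5.75 × 10⁶ = 10.6 cells/mL.

10.6 cells/mL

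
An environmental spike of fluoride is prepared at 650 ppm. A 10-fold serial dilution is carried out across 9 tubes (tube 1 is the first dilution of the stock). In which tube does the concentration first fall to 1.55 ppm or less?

tube 3

Tube n has concentration 650 ppm / 10ⁿ.
Need 10ⁿ ≥ 650 ppm / 1.55 ppm = 419, so n ≥ 2.62.
First such tube: n = 3.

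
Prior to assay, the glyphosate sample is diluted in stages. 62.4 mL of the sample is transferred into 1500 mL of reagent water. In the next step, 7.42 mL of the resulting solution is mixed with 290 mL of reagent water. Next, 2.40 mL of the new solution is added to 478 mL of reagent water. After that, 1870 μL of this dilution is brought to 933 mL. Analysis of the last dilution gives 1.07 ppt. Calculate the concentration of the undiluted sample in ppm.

Overall dilution factor = 25.04 × 40.08 × 200.2 × 498.9 = 1.00 × 10⁸.
Original = 1.07 ppt × 1.00 × 10⁸ = 1.07 × 10⁸ ppt = 107 ppm.

107 ppm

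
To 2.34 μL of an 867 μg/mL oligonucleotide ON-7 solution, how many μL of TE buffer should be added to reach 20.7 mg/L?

95.7 μL

20.7 mg/L = 20.7 μg/mL.
V₂ = C₁V₁/C₂ = 867 × 2.34 / 20.7 = 98.0 μL.
Diluent to add = V₂ − V₁ = 98.0 − 2.34 = 95.7 μL.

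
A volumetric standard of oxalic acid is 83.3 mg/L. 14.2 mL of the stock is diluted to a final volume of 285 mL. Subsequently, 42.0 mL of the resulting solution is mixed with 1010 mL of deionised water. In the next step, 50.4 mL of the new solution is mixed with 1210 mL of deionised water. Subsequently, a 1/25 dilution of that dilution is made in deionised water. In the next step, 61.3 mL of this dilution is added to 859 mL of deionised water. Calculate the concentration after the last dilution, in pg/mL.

17.7 pg/mL

Overall dilution factor = 20.07 × 25.05 × 25.01 × 25 × 15.01 = 4.72 × 10⁶.
83.3 mg/L / 4.72 × 10⁶ = 1.77 × 10⁻⁵ mg/L = 17.7 pg/mL.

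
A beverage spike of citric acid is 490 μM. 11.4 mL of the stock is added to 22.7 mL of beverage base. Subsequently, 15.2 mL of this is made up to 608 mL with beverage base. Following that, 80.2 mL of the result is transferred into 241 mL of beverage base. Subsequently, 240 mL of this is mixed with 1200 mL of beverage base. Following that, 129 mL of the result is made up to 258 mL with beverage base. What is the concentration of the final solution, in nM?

85.2 nM

Overall dilution factor = 2.991 × 40 × 4.005 × 6 × 2 = 5750.
490 μM / 5750 = 0.0852 μM = 85.2 nM.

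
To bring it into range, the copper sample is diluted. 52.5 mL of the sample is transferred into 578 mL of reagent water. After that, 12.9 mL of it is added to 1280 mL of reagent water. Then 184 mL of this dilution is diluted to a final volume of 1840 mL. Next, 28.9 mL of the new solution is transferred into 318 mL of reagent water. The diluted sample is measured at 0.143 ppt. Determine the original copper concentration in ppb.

20.7 ppb

Overall dilution factor = 12.01 × 100.2 × 10 × 12.00 = 1.44 × 10⁵.
Original = 0.143 ppt × 1.44 × 10⁵ = 2.07 × 10⁴ ppt = 20.7 ppb.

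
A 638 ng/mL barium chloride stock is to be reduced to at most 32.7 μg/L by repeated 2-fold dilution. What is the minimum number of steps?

Need 2ⁿ ≥ 19.5, so n ≥ log(19.5)/log(2) = 4.29.
Minimum whole steps: n = 5.

5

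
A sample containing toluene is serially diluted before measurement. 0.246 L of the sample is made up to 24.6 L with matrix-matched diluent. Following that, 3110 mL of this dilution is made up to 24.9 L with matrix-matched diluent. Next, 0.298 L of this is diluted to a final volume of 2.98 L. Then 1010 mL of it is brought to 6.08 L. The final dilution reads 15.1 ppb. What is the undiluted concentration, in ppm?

728 ppm

Overall dilution factor = 100 × 8.006 × 10 × 6.020 = 4.82 × 10⁴.
Original = 15.1 ppb × 4.82 × 10⁴ = 7.28 × 10⁵ ppb = 728 ppm.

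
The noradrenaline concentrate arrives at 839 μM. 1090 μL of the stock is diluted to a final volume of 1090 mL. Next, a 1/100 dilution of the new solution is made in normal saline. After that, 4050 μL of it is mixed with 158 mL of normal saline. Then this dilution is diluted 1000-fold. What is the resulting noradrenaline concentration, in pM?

Overall dilution factor = 1000 × 100 × 40.01 × 1000 = 4.00 × 10⁹.
839 μM / 4.00 × 10⁹ = 2.10 × 10⁻⁷ μM = 0.210 pM.

0.210 pM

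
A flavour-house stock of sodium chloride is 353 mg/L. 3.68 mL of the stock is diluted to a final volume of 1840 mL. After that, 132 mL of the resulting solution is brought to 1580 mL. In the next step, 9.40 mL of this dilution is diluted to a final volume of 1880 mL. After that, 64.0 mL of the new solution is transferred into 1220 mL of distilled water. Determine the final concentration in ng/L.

Overall dilution factor = 500 × 11.97 × 200 × 20.06 = 2.40 × 10⁷.
353 mg/L / 2.40 × 10⁷ = 1.47 × 10⁻⁵ mg/L = 14.7 ng/L.

14.7 ng/L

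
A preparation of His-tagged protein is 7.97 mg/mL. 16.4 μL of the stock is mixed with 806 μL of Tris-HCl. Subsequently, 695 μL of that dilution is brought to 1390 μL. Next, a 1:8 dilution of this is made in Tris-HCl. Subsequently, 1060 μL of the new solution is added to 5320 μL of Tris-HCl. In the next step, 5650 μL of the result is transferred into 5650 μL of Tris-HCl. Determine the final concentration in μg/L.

825 μg/L

Overall dilution factor = 50.15 × 2 × 8 × 6.019 × 2 = 9658.
7.97 mg/mL / 9658 = 8.25 × 10⁻⁴ mg/mL = 825 μg/L.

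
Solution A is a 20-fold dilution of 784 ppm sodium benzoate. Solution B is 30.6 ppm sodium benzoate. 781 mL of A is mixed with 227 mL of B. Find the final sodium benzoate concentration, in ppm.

C_A = 784 ppm / 20 = 39.2 ppm.
C_mix = (C_A·V_A + C_B·V_B)/(V_A + V_B) = (39.2×781 + 30.6×227) / 1008 = 37.3 ppm.

37.3 ppm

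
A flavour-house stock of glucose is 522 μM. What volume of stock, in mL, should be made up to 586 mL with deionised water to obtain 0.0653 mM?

73.3 mL

0.0653 mM = 65.3 μM.
V₁ = C₂V₂/C₁ = 65.3 × 586 / 522 = 73.3 mL.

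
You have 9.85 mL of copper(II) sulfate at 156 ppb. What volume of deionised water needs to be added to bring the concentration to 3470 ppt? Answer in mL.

433 mL

3470 ppt = 3.47 ppb.
V₂ = C₁V₁/C₂ = 156 × 9.85 / 3.47 = 443 mL.
Diluent to add = V₂ − V₁ = 443 − 9.85 = 433 mL.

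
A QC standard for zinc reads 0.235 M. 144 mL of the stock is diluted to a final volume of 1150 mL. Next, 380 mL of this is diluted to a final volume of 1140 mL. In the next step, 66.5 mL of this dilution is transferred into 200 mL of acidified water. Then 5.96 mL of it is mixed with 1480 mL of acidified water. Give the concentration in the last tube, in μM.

Overall dilution factor = 7.986 × 3 × 4.008 × 249.3 = 2.39 × 10⁴.
0.235 M / 2.39 × 10⁴ = 9.82 × 10⁻⁶ M = 9.82 μM.

9.82 μM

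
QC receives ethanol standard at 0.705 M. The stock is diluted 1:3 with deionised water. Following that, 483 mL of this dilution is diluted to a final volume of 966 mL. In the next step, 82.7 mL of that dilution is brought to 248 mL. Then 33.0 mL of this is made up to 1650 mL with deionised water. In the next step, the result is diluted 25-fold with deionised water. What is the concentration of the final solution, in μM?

Overall dilution factor = 3 × 2 × 2.999 × 50 × 25 = 2.25 × 10⁴.
0.705 M / 2.25 × 10⁴ = 3.13 × 10⁻⁵ M = 31.3 μM.

31.3 μM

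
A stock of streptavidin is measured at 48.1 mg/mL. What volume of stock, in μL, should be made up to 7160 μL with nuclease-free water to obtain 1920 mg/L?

286 μL

1920 mg/L = 1.92 mg/mL.
V₁ = C₂V₂/C₁ = 1.92 × 7160 / 48.1 = 286 μL.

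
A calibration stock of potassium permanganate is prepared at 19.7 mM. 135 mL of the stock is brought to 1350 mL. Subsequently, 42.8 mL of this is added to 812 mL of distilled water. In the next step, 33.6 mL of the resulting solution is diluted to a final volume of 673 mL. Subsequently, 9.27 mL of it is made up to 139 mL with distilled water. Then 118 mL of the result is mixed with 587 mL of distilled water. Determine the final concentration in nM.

Overall dilution factor = 10 × 19.97 × 20.03 × 14.99 × 5.975 = 3.58 × 10⁵.
19.7 mM / 3.58 × 10⁵ = 5.50 × 10⁻⁵ mM = 55.0 nM.

55.0 nM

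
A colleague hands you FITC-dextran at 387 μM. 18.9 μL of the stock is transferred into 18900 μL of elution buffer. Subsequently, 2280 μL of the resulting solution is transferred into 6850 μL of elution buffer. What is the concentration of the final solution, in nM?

Overall dilution factor = 1001 × 4.004 = 4008.
387 μM / 4008 = 0.0965 μM = 96.5 nM.

96.5 nM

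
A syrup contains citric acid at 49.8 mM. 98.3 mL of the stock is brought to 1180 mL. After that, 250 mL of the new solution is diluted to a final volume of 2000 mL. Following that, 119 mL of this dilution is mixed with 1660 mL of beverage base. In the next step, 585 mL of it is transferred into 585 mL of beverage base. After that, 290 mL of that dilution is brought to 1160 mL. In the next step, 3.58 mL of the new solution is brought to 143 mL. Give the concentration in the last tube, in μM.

0.109 μM

Overall dilution factor = 12.00 × 8 × 14.95 × 2 × 4 × 39.94 = 4.59 × 10⁵.
49.8 mM / 4.59 × 10⁵ = 1.09 × 10⁻⁴ mM = 0.109 μM.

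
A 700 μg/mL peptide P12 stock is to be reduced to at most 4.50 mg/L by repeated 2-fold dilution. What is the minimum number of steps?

8

Need 2ⁿ ≥ 156, so n ≥ log(156)/log(2) = 7.28.
Minimum whole steps: n = 8.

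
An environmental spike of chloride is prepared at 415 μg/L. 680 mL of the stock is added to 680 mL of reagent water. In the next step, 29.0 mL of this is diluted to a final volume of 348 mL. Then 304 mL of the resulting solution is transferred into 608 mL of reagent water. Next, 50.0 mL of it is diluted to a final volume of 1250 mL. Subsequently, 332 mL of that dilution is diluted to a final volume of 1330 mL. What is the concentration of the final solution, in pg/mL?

Overall dilution factor = 2 × 12 × 3 × 25 × 4.006 = 7211.
415 μg/L / 7211 = 0.0576 μg/L = 57.6 pg/mL.

57.6 pg/mL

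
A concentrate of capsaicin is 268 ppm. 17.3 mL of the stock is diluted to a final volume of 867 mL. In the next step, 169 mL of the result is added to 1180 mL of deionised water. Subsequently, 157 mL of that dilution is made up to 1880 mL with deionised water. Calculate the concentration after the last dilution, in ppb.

55.9 ppb

Overall dilution factor = 50.12 × 7.982 × 11.97 = 4790.
268 ppm / 4790 = 0.0559 ppm = 55.9 ppb.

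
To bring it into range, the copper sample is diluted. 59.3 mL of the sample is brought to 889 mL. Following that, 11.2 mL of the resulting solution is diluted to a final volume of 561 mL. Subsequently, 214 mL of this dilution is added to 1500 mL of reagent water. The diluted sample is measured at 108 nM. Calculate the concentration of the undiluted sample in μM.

650 μM

Overall dilution factor = 14.99 × 50.09 × 8.009 = 6014.
Original = 108 nM × 6014 = 6.50 × 10⁵ nM = 650 μM.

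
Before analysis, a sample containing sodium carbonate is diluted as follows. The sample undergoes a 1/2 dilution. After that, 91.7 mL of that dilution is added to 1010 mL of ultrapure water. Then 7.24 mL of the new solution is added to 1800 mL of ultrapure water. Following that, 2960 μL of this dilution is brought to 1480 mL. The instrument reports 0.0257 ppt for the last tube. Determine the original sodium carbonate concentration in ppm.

Overall dilution factor = 2 × 12.01 × 249.6 × 500 = 3.00 × 10⁶.
Original = 0.0257 ppt × 3.00 × 10⁶ = 7.71 × 10⁴ ppt = 0.0771 ppm.

0.0771 ppm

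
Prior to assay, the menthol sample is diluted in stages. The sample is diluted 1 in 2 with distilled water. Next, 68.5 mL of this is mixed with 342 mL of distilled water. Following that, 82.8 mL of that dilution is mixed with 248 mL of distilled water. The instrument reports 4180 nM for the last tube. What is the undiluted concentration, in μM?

200 μM

Overall dilution factor = 2 × 5.993 × 3.995 = 47.9.
Original = 4180 nM × 47.9 = 2.00 × 10⁵ nM = 200 μM.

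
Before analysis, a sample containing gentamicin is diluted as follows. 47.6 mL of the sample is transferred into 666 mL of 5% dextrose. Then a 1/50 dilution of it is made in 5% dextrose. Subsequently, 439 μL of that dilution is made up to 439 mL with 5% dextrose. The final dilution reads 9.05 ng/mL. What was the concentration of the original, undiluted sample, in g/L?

Overall dilution factor = 14.99 × 50 × 1000 = 7.50 × 10⁵.
Original = 9.05 ng/mL × 7.50 × 10⁵ = 6.78 × 10⁶ ng/mL = 6.78 g/L.

6.78 g/L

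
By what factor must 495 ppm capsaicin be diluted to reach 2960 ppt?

1.67 × 10⁵

Factor = C₀/C_target = 495 ppm / 2960 ppt = 1.67 × 10⁵.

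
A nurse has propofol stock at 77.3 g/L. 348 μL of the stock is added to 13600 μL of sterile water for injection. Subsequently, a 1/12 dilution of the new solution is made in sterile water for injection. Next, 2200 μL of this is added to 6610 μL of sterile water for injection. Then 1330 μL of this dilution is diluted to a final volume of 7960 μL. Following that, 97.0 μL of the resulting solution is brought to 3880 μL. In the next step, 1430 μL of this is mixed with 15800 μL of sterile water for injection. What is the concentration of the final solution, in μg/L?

Overall dilution factor = 40.08 × 12 × 4.005 × 5.985 × 40 × 12.05 = 5.56 × 10⁶.
77.3 g/L / 5.56 × 10⁶ = 1.39 × 10⁻⁵ g/L = 13.9 μg/L.

13.9 μg/L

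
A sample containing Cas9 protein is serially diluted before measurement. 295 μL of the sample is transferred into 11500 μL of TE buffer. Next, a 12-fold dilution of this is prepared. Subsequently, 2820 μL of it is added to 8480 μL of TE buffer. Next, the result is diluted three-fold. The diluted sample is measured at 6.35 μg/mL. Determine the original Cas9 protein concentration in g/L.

36.6 g/L

Overall dilution factor = 39.98 × 12 × 4.007 × 3 = 5768.
Original = 6.35 μg/mL × 5768 = 3.66 × 10⁴ μg/mL = 36.6 g/L.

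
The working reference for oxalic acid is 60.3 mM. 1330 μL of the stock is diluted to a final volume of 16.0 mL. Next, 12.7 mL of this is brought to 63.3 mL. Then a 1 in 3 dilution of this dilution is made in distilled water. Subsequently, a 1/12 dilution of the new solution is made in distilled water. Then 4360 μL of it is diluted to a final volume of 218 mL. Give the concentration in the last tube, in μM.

Overall dilution factor = 12.03 × 4.984 × 3 × 12 × 50 = 1.08 × 10⁵.
60.3 mM / 1.08 × 10⁵ = 5.59 × 10⁻⁴ mM = 0.559 μM.

0.559 μM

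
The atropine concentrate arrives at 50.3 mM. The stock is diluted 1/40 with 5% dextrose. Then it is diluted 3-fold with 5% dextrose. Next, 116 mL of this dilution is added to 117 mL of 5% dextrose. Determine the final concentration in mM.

0.209 mM

Overall dilution factor = 40 × 3 × 2.009 = 241.
50.3 mM / 241 = 0.209 mM.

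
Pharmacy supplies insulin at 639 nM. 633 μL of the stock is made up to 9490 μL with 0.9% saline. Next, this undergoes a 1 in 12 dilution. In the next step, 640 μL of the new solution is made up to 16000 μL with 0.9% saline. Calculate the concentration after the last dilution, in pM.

Overall dilution factor = 14.99 × 12 × 25 = 4498.
639 nM / 4498 = 0.142 nM = 142 pM.

142 pM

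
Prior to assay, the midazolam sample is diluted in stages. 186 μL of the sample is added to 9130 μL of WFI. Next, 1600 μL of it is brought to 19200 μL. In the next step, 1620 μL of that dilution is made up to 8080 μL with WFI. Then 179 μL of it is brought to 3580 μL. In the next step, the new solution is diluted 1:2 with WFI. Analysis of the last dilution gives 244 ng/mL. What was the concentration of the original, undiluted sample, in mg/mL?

Overall dilution factor = 50.09 × 12 × 4.988 × 20 × 2 = 1.20 × 10⁵.
Original = 244 ng/mL × 1.20 × 10⁵ = 2.93 × 10⁷ ng/mL = 29.3 mg/mL.

29.3 mg/mL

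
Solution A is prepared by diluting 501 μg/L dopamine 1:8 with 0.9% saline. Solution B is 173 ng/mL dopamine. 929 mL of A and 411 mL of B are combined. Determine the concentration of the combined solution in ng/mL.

96.5 ng/mL

C_A = 501 μg/L / 8 = 62.6 μg/L.
C_B = 173 ng/mL = 173 μg/L.
C_mix = (C_A·V_A + C_B·V_B)/(V_A + V_B) = (62.6×929 + 173×411) / 1340 = 96.5 μg/L = 96.5 ng/mL.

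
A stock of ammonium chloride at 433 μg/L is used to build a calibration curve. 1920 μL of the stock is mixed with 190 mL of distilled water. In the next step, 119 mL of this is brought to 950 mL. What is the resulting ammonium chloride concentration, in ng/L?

Overall dilution factor = 99.96 × 7.983 = 798.
433 μg/L / 798 = 0.543 μg/L = 543 ng/L.

543 ng/L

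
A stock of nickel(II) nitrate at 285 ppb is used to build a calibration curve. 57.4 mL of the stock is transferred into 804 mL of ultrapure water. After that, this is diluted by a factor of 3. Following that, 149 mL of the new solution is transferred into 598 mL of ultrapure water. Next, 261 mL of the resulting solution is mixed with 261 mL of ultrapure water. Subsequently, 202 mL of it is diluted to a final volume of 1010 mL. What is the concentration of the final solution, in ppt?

126 ppt

Overall dilution factor = 15.01 × 3 × 5.013 × 2 × 5 = 2257.
285 ppb / 2257 = 0.126 ppb = 126 ppt.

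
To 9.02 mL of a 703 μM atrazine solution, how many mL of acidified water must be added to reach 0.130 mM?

0.130 mM = 130 μM.
V₂ = C₁V₁/C₂ = 703 × 9.02 / 130 = 48.8 mL.
Diluent to add = V₂ − V₁ = 48.8 − 9.02 = 39.8 mL.

39.8 mL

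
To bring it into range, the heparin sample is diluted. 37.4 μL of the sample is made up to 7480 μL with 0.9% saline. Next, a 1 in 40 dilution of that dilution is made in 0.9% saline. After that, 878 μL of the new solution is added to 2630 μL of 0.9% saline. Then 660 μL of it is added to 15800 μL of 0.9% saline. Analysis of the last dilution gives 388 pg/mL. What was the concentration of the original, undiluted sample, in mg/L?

309 mg/L

Overall dilution factor = 200 × 40 × 3.995 × 24.94 = 7.97 × 10⁵.
Original = 388 pg/mL × 7.97 × 10⁵ = 3.09 × 10⁸ pg/mL = 309 mg/L.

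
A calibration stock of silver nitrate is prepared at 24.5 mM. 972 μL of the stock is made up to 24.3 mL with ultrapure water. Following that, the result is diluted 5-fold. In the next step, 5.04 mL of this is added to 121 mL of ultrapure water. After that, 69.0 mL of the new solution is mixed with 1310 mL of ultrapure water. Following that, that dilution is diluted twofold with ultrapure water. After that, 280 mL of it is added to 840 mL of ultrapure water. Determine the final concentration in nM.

Overall dilution factor = 25 × 5 × 25.01 × 19.99 × 2 × 4 = 5.00 × 10⁵.
24.5 mM / 5.00 × 10⁵ = 4.90 × 10⁻⁵ mM = 49.0 nM.

49.0 nM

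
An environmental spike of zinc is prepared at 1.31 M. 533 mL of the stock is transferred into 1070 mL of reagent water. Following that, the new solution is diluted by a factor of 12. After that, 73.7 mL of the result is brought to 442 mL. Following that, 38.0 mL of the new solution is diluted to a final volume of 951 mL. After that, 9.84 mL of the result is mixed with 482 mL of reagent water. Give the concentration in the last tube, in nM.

4840 nM

Overall dilution factor = 3.008 × 12 × 5.997 × 25.03 × 49.98 = 2.71 × 10⁵.
1.31 M / 2.71 × 10⁵ = 4.84 × 10⁻⁶ M = 4840 nM.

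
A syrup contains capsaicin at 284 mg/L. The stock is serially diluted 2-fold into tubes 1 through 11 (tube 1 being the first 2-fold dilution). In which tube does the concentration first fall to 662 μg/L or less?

tube 9

Tube n has concentration 284 mg/L / 2ⁿ.
Need 2ⁿ ≥ 284 mg/L / 662 μg/L = 429, so n ≥ 8.74.
First such tube: n = 9.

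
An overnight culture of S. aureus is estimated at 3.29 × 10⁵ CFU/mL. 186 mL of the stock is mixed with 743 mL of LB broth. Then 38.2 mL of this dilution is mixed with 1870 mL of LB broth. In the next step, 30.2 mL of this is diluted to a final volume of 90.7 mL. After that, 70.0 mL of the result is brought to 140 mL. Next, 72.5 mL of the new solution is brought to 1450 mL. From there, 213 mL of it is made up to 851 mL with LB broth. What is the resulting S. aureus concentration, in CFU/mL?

2.75 CFU/mL

Overall dilution factor = 4.995 × 49.95 × 3.003 × 2 × 20 × 3.995 = 1.20 × 10⁵.
3.29 × 10⁵ CFU/mL / 1.20 × 10⁵ = 2.75 CFU/mL.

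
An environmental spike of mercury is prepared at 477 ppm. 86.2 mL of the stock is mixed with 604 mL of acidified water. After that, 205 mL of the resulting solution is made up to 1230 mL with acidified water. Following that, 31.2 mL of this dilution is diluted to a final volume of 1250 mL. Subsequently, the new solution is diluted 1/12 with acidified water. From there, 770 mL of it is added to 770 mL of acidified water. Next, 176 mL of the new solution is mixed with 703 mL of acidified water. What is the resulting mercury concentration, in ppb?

Overall dilution factor = 8.007 × 6 × 40.06 × 12 × 2 × 4.994 = 2.31 × 10⁵.
477 ppm / 2.31 × 10⁵ = 2.07 × 10⁻³ ppm = 2.07 ppb.

2.07 ppb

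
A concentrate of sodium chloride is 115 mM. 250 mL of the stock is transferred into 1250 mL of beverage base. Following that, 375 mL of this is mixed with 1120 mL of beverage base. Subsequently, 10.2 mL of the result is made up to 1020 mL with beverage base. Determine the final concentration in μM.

Overall dilution factor = 6 × 3.987 × 100 = 2392.
115 mM / 2392 = 0.0481 mM = 48.1 μM.

48.1 μM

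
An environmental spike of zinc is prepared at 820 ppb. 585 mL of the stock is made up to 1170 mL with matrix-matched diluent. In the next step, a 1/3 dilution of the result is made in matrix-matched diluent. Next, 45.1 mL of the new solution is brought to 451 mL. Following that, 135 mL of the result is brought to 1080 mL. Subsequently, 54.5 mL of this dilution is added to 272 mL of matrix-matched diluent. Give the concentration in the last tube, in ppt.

285 ppt

Overall dilution factor = 2 × 3 × 10 × 8 × 5.991 = 2876.
820 ppb / 2876 = 0.285 ppb = 285 ppt.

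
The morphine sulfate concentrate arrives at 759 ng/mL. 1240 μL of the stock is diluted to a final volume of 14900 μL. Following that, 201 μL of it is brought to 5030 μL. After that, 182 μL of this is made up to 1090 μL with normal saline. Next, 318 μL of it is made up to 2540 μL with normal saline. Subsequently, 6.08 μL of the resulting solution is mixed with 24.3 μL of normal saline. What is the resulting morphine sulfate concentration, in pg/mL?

Overall dilution factor = 12.02 × 25.02 × 5.989 × 7.987 × 4.997 = 7.19 × 10⁴.
759 ng/mL / 7.19 × 10⁴ = 0.0106 ng/mL = 10.6 pg/mL.

10.6 pg/mL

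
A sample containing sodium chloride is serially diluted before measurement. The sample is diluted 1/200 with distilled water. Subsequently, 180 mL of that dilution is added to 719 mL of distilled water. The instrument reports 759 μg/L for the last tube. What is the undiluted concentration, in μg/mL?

Overall dilution factor = 200 × 4.994 = 999.
Original = 759 μg/L × 999 = 7.58 × 10⁵ μg/L = 758 μg/mL.

758 μg/mL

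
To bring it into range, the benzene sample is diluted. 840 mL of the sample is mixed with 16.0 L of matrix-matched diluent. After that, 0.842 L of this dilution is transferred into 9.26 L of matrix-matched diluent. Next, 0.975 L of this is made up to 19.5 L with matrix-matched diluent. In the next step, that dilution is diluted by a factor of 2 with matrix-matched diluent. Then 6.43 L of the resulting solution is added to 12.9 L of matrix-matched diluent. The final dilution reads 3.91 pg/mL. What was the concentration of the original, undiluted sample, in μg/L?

113 μg/L

Overall dilution factor = 20.05 × 12.00 × 20 × 2 × 3.006 = 2.89 × 10⁴.
Original = 3.91 pg/mL × 2.89 × 10⁴ = 1.13 × 10⁵ pg/mL = 113 μg/L.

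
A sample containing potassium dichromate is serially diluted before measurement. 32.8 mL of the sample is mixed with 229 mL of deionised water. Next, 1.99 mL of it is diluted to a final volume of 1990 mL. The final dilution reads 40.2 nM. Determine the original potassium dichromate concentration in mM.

Overall dilution factor = 7.982 × 1000 = 7982.
Original = 40.2 nM × 7982 = 3.21 × 10⁵ nM = 0.321 mM.

0.321 mM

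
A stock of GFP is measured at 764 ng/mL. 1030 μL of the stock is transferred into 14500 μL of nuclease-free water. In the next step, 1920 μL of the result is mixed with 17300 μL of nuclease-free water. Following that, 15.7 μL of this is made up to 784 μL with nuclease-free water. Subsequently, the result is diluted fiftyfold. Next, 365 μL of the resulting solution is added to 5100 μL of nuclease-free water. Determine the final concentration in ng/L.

0.135 ng/L

Overall dilution factor = 15.08 × 10.01 × 49.94 × 50 × 14.97 = 5.64 × 10⁶.
764 ng/mL / 5.64 × 10⁶ = 1.35 × 10⁻⁴ ng/mL = 0.135 ng/L.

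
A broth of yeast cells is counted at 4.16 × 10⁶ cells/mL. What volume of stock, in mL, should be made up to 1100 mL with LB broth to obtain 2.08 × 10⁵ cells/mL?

V₁ = C₂V₂/C₁ = 2.08 × 10⁵ × 1100 / 4.16 × 10⁶ = 55.0 mL.

55.0 mL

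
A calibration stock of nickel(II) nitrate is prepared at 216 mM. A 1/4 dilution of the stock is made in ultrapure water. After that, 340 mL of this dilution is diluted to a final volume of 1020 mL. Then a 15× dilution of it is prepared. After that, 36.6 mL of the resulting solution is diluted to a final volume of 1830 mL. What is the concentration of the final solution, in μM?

24.0 μM

Overall dilution factor = 4 × 3 × 15 × 50 = 9000.
216 mM / 9000 = 0.0240 mM = 24.0 μM.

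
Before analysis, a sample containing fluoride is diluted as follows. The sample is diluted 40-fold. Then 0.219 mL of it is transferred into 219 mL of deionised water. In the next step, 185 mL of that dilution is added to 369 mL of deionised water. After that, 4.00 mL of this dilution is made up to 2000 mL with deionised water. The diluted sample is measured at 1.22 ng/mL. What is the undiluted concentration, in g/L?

73.1 g/L

Overall dilution factor = 40 × 1001 × 2.995 × 500 = 6.00 × 10⁷.
Original = 1.22 ng/mL × 6.00 × 10⁷ = 7.31 × 10⁷ ng/mL = 73.1 g/L.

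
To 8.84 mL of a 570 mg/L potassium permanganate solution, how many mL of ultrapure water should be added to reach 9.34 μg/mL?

531 mL

9.34 μg/mL = 9.34 mg/L.
V₂ = C₁V₁/C₂ = 570 × 8.84 / 9.34 = 539 mL.
Diluent to add = V₂ − V₁ = 539 − 8.84 = 531 mL.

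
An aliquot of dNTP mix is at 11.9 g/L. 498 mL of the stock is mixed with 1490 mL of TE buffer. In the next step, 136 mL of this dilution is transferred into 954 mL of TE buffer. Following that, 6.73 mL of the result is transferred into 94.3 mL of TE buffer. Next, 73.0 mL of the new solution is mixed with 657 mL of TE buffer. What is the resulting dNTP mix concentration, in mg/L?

Overall dilution factor = 3.992 × 8.015 × 15.01 × 10 = 4803.
11.9 g/L / 4803 = 2.48 × 10⁻³ g/L = 2.48 mg/L.

2.48 mg/L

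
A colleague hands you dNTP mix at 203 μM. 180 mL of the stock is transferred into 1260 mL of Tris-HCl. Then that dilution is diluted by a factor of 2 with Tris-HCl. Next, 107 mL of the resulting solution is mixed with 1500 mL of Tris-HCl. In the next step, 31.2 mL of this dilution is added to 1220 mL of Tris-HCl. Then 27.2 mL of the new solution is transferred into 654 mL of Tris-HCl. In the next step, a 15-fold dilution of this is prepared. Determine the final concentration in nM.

0.0561 nM

Overall dilution factor = 8 × 2 × 15.02 × 40.10 × 25.04 × 15 = 3.62 × 10⁶.
203 μM / 3.62 × 10⁶ = 5.61 × 10⁻⁵ μM = 0.0561 nM.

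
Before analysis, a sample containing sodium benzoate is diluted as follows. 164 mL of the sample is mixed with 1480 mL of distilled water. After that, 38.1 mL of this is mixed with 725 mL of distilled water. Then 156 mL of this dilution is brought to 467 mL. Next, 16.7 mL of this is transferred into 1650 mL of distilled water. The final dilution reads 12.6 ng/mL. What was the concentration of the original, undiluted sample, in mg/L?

756 mg/L

Overall dilution factor = 10.02 × 20.03 × 2.994 × 99.80 = 6.00 × 10⁴.
Original = 12.6 ng/mL × 6.00 × 10⁴ = 7.56 × 10⁵ ng/mL = 756 mg/L.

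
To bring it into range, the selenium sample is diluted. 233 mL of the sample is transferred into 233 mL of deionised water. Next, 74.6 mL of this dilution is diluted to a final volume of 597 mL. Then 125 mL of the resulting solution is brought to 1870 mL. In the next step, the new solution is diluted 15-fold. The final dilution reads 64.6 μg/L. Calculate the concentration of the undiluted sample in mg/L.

232 mg/L

Overall dilution factor = 2 × 8.003 × 14.96 × 15 = 3592.
Original = 64.6 μg/L × 3592 = 2.32 × 10⁵ μg/L = 232 mg/L.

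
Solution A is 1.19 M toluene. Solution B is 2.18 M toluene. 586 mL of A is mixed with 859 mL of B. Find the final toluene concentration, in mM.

C_mix = (C_A·V_A + C_B·V_B)/(V_A + V_B) = (1.19×586 + 2.18×859) / 1445 = 1.78 M = 1780 mM.

1780 mM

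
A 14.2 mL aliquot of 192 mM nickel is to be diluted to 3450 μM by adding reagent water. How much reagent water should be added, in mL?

3450 μM = 3.45 mM.
V₂ = C₁V₁/C₂ = 192 × 14.2 / 3.45 = 790 mL.
Diluent to add = V₂ − V₁ = 790 − 14.2 = 776 mL.

776 mL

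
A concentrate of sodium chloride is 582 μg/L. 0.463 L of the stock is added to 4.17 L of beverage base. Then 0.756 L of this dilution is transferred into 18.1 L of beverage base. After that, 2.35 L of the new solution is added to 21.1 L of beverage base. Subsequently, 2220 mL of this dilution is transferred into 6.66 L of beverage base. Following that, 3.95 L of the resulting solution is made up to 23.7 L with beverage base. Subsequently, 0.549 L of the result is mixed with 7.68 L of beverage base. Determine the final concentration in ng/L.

Overall dilution factor = 10.01 × 24.94 × 9.979 × 4 × 6 × 14.99 = 8.96 × 10⁵.
582 μg/L / 8.96 × 10⁵ = 6.50 × 10⁻⁴ μg/L = 0.650 ng/L.

0.650 ng/L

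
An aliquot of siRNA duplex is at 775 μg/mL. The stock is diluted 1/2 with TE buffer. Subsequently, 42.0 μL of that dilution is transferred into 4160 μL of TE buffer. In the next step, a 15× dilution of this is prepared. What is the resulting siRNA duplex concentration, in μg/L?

Overall dilution factor = 2 × 100.0 × 15 = 3001.
775 μg/mL / 3001 = 0.258 μg/mL = 258 μg/L.

258 μg/L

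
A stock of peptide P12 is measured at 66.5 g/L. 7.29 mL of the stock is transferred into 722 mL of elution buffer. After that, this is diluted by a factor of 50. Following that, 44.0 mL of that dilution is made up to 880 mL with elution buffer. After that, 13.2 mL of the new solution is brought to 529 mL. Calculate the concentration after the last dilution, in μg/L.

16.6 μg/L

Overall dilution factor = 100.0 × 50 × 20 × 40.08 = 4.01 × 10⁶.
66.5 g/L / 4.01 × 10⁶ = 1.66 × 10⁻⁵ g/L = 16.6 μg/L.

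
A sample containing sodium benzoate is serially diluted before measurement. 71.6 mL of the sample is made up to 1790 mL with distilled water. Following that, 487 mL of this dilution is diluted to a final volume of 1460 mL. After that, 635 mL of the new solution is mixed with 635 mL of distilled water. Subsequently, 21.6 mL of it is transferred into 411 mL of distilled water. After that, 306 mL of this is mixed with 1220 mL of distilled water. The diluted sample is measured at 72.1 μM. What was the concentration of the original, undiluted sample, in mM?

1080 mM

Overall dilution factor = 25 × 2.998 × 2 × 20.03 × 4.987 = 1.50 × 10⁴.
Original = 72.1 μM × 1.50 × 10⁴ = 1.08 × 10⁶ μM = 1080 mM.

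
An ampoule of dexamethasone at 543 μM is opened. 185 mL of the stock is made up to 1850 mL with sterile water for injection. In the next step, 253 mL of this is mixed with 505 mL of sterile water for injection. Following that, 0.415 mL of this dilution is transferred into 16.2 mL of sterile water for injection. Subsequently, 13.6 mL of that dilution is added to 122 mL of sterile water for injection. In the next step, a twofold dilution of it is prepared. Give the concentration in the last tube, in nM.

22.7 nM

Overall dilution factor = 10 × 2.996 × 40.04 × 9.971 × 2 = 2.39 × 10⁴.
543 μM / 2.39 × 10⁴ = 0.0227 μM = 22.7 nM.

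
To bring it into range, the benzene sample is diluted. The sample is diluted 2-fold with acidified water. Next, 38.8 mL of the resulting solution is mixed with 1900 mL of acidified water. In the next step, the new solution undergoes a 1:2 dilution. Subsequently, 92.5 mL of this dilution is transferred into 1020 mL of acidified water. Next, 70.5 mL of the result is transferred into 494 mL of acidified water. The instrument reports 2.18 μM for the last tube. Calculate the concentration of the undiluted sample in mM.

42.0 mM

Overall dilution factor = 2 × 49.97 × 2 × 12.03 × 8.007 = 1.92 × 10⁴.
Original = 2.18 μM × 1.92 × 10⁴ = 4.20 × 10⁴ μM = 42.0 mM.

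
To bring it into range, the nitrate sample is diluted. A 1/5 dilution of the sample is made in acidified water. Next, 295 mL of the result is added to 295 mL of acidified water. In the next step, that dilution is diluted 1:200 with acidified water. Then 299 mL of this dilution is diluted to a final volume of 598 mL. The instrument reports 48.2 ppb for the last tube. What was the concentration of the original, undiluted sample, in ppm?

Overall dilution factor = 5 × 2 × 200 × 2 = 4000.
Original = 48.2 ppb × 4000 = 1.93 × 10⁵ ppb = 193 ppm.

193 ppm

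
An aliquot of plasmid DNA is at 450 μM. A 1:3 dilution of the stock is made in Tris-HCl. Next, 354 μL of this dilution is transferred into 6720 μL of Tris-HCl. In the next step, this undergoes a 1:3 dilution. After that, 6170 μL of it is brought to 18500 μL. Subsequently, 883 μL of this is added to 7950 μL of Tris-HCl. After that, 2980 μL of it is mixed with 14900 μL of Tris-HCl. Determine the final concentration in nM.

Overall dilution factor = 3 × 19.98 × 3 × 2.998 × 10.00 × 6 = 3.24 × 10⁴.
450 μM / 3.24 × 10⁴ = 0.0139 μM = 13.9 nM.

13.9 nM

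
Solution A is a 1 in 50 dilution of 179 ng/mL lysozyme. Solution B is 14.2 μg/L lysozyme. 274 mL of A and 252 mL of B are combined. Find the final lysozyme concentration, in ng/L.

C_A = 179 ng/mL / 50 = 3.58 ng/mL.
C_B = 14.2 μg/L = 14.2 ng/mL.
C_mix = (C_A·V_A + C_B·V_B)/(V_A + V_B) = (3.58×274 + 14.2×252) / 526.0 = 8.67 ng/mL = 8670 ng/L.

8670 ng/L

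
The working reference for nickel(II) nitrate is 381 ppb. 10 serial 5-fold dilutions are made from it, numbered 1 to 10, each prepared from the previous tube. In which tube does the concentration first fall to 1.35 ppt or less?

Tube n has concentration 381 ppb / 5ⁿ.
Need 5ⁿ ≥ 381 ppb / 1.35 ppt = 2.82 × 10⁵, so n ≥ 7.80.
First such tube: n = 8.

tube 8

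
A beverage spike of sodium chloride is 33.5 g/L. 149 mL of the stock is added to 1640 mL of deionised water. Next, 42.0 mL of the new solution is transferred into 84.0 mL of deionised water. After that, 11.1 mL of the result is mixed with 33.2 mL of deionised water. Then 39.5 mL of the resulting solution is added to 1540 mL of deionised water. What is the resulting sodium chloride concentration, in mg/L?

Overall dilution factor = 12.01 × 3 × 3.991 × 39.99 = 5748.
33.5 g/L / 5748 = 5.83 × 10⁻³ g/L = 5.83 mg/L.

5.83 mg/L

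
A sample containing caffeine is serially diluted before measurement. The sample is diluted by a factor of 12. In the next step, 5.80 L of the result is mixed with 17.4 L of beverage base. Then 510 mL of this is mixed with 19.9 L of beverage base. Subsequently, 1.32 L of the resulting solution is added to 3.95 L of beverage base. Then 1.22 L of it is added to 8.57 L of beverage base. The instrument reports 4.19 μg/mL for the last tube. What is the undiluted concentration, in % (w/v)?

25.8 % (w/v)

Overall dilution factor = 12 × 4 × 40.02 × 3.992 × 8.025 = 6.15 × 10⁴.
Original = 4.19 μg/mL × 6.15 × 10⁴ = 2.58 × 10⁵ μg/mL = 25.8 % (w/v).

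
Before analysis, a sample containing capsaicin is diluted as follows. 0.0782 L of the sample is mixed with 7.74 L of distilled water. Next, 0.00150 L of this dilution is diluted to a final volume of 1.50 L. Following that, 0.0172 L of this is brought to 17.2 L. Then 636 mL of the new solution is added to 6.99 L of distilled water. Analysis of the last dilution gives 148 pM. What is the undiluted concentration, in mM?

Overall dilution factor = 99.98 × 1000 × 1000 × 11.99 = 1.20 × 10⁹.
Original = 148 pM × 1.20 × 10⁹ = 1.77 × 10¹¹ pM = 177 mM.

177 mM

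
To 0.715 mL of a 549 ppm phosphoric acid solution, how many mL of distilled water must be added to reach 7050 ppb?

7050 ppb = 7.05 ppm.
V₂ = C₁V₁/C₂ = 549 × 0.715 / 7.05 = 55.7 mL.
Diluent to add = V₂ − V₁ = 55.7 − 0.715 = 55.0 mL.

55.0 mL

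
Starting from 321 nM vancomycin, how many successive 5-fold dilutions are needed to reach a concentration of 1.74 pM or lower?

Need 5ⁿ ≥ 1.84 × 10⁵, so n ≥ log(1.84 × 10⁵)/log(5) = 7.53.
Minimum whole steps: n = 8.

8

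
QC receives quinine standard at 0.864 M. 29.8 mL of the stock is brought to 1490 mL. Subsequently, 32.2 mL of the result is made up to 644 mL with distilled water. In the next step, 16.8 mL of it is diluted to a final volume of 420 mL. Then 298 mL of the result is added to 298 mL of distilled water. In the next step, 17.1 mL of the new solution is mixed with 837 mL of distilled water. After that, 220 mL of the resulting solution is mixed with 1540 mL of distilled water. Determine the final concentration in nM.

43.2 nM

Overall dilution factor = 50 × 20 × 25 × 2 × 49.95 × 8 = 2.00 × 10⁷.
0.864 M / 2.00 × 10⁷ = 4.32 × 10⁻⁸ M = 43.2 nM.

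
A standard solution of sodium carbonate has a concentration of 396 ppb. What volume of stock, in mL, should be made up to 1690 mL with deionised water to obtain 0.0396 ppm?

0.0396 ppm = 39.6 ppb.
V₁ = C₂V₂/C₁ = 39.6 × 1690 / 396 = 169 mL.

169 mL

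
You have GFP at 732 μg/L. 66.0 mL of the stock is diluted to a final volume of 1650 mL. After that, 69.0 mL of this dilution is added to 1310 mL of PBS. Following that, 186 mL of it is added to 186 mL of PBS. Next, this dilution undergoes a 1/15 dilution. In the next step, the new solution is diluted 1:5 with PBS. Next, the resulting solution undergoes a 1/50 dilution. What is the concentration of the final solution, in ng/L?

Overall dilution factor = 25 × 19.99 × 2 × 15 × 5 × 50 = 3.75 × 10⁶.
732 μg/L / 3.75 × 10⁶ = 1.95 × 10⁻⁴ μg/L = 0.195 ng/L.

0.195 ng/L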